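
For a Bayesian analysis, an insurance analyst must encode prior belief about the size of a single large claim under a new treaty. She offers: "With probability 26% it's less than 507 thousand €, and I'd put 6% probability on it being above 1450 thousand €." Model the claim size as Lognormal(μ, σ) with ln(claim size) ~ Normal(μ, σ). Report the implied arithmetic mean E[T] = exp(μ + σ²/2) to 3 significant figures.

E[T] ≈ 773 thousand €

If T ~ Lognormal(μ,σ) then ln T ~ Normal(μ,σ), so the p-quantile of ln T is μ + z_p·σ.
ln(507) = 6.229 and ln(1450) = 7.279; z_{0.26} = -0.6433, z_{0.94} = 1.555.
σ = (7.279 − 6.229)/(1.555 − (-0.6433)) = 0.478.
μ = 6.229 − (-0.6433)·0.478 = 6.536.
E[T] = exp(μ + σ²/2) = exp(6.536 + 0.1143) = 773 thousand €.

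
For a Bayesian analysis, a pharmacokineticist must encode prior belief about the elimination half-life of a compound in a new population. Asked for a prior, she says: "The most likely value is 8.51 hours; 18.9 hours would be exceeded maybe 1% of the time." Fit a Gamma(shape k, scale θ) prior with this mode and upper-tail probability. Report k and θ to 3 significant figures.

Gamma(k,θ) with k>1 has mode (k−1)θ, so θ = 8.51/(k−1).
Need P(X < 18.9) = 0.99 with θ tied to k this way. Start at k = 2, θ = 8.51: P(X<18.9) ≈ 0.650.
Too low — raise k to concentrate. Iterating converges to k ≈ 8.56.
Then θ = 8.51/(8.56−1) ≈ 1.13.

k ≈ 8.56, θ ≈ 1.13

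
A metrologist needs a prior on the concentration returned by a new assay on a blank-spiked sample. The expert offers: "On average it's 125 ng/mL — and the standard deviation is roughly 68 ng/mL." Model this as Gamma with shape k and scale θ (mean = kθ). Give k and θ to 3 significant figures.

k ≈ 3.38, θ ≈ 37

For Gamma(k, scale θ): mean = kθ, variance = kθ², so CV = 1/√k.
CV = SD/mean = 68/125 = 0.544, hence k = 1/CV² = 3.38.
Then θ = mean/k = 125/3.38 = 37.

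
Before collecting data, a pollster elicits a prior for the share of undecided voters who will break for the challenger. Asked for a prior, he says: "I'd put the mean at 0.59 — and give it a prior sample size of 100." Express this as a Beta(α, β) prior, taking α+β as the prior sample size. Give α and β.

α = 59, β = 41

Under the effective-sample-size interpretation, Beta(α, β) has prior mean α/(α+β) and prior sample size α+β.
So α+β = 100 and α/(α+β) = 0.59, giving α = 0.59·100 = 59 and β = 100 − 59 = 41.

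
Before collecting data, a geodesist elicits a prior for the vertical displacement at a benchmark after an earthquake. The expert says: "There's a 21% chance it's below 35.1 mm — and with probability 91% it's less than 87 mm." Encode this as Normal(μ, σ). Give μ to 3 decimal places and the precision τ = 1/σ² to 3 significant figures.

μ = 54.592, τ = 0.00171

For Normal(μ,σ), the p-quantile is μ + z_p·σ. Here z_{0.21} = -0.8064, z_{0.91} = 1.341.
So 35.1 = μ − 0.8064σ and 87 = μ + 1.341σ.
Subtracting: σ = (87 − 35.1)/(1.341 − (-0.8064)) = 24.171.
Then μ = 35.1 − (-0.8064)·24.171 = 54.592.
Precision τ = 1/σ² = 1/24.17² = 0.00171.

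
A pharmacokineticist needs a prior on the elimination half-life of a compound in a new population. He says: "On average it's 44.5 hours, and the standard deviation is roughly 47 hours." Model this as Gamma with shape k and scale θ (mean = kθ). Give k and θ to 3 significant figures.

For Gamma(k, scale θ): mean = kθ, variance = kθ², so CV = 1/√k.
CV = SD/mean = 47/44.5 = 1.056, hence k = 1/CV² = 0.896.
Then θ = mean/k = 44.5/0.896 = 49.6.

k ≈ 0.896, θ ≈ 49.6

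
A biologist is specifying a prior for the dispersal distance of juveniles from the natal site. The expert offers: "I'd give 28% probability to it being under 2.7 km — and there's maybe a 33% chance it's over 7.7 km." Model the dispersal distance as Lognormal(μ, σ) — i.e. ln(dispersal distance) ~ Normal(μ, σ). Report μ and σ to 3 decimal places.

μ ≈ 1.590, σ ≈ 1.025

If T ~ Lognormal(μ,σ) then ln T ~ Normal(μ,σ), so the p-quantile of ln T is μ + z_p·σ.
ln(2.7) = 0.9933 and ln(7.7) = 2.041; z_{0.28} = -0.5828, z_{0.67} = 0.4399.
σ = (2.041 − 0.9933)/(0.4399 − (-0.5828)) = 1.025.
μ = 0.9933 − (-0.5828)·1.025 = 1.590.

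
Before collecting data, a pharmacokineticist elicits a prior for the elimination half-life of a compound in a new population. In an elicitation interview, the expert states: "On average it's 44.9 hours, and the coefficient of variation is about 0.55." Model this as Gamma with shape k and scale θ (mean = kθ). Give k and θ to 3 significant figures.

For Gamma(k, scale θ): mean = kθ, variance = kθ², so CV = 1/√k.
CV = 0.55, hence k = 1/CV² = 3.31.
Then θ = mean/k = 44.9/3.31 = 13.6.

k ≈ 3.31, θ ≈ 13.6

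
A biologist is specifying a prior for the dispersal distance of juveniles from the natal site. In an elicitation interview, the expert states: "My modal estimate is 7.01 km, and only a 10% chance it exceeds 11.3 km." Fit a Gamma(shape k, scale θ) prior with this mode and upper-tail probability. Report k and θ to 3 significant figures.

Gamma(k,θ) with k>1 has mode (k−1)θ, so θ = 7.01/(k−1).
Need P(X < 11.3) = 0.9 with θ tied to k this way. Start at k = 2, θ = 7.01: P(X<11.3) ≈ 0.479.
Too low — raise k to concentrate. Iterating converges to k ≈ 9.25.
Then θ = 7.01/(9.25−1) ≈ 0.85.

k ≈ 9.25, θ ≈ 0.85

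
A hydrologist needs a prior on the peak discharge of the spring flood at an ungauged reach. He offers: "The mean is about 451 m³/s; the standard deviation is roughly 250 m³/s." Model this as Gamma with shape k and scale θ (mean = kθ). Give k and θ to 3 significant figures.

For Gamma(k, scale θ): mean = kθ, variance = kθ², so CV = 1/√k.
CV = SD/mean = 250/451 = 0.5543, hence k = 1/CV² = 3.25.
Then θ = mean/k = 451/3.25 = 139.

k ≈ 3.25, θ ≈ 139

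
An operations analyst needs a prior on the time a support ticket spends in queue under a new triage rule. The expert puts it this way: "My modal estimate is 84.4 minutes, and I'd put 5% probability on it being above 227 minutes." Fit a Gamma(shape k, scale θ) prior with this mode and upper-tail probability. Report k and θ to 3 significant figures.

Gamma(k,θ) with k>1 has mode (k−1)θ, so θ = 84.4/(k−1).
Need P(X < 227) = 0.95 with θ tied to k this way. Start at k = 2, θ = 84.4: P(X<227) ≈ 0.749.
Too low — raise k to concentrate. Iterating converges to k ≈ 3.75.
Then θ = 84.4/(3.75−1) ≈ 30.7.

k ≈ 3.75, θ ≈ 30.7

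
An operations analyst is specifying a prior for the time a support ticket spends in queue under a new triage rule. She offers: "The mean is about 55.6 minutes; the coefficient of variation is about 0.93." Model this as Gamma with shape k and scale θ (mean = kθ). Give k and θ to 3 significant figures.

For Gamma(k, scale θ): mean = kθ, variance = kθ², so CV = 1/√k.
CV = 0.93, hence k = 1/CV² = 1.16.
Then θ = mean/k = 55.6/1.16 = 48.1.

k ≈ 1.16, θ ≈ 48.1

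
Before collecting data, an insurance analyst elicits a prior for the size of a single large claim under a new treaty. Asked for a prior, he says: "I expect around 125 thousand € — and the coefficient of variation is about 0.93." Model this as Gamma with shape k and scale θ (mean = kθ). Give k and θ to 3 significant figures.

For Gamma(k, scale θ): mean = kθ, variance = kθ², so CV = 1/√k.
CV = 0.93, hence k = 1/CV² = 1.16.
Then θ = mean/k = 125/1.16 = 108.

k ≈ 1.16, θ ≈ 108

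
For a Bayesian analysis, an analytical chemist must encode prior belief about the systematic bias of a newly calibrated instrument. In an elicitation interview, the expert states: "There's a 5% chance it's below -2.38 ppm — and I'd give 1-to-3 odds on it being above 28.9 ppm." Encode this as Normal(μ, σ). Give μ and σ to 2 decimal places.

For Normal(μ,σ), the p-quantile is μ + z_p·σ. Here z_{0.05} = -1.645, z_{0.75} = 0.6745.
So -2.38 = μ − 1.645σ and 28.9 = μ + 0.6745σ.
Subtracting: σ = (28.9 − -2.38)/(0.6745 − (-1.645)) = 13.49.
Then μ = -2.38 − (-1.645)·13.49 = 19.80.

μ = 19.80, σ = 13.49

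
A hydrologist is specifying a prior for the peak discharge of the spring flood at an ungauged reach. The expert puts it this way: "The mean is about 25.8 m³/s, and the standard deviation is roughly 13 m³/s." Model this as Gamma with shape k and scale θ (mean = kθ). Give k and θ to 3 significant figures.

For Gamma(k, scale θ): mean = kθ, variance = kθ², so CV = 1/√k.
CV = SD/mean = 13/25.8 = 0.5039, hence k = 1/CV² = 3.94.
Then θ = mean/k = 25.8/3.94 = 6.55.

k ≈ 3.94, θ ≈ 6.55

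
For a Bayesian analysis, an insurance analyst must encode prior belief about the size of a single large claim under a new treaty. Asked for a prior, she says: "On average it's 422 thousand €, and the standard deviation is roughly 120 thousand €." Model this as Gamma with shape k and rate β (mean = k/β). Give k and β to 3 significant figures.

k ≈ 12.4, β ≈ 0.0293

For Gamma(k, rate β): mean = k/β, variance = k/β², so CV = 1/√k.
CV = SD/mean = 120/422 = 0.2844, hence k = 1/CV² = 12.4.
Then β = k/mean = 12.4/422 = 0.0293.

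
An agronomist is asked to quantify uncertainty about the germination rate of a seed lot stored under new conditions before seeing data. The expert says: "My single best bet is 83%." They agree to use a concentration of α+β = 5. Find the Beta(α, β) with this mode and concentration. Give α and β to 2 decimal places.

For α,β > 1 the Beta mode is (α−1)/(α+β−2). With α+β = 5, the mode is (α−1)/3.
Set (α−1)/3 = 0.83 → α = 1 + 0.83·3 = 3.49.
β = 5 − α = 1.51.

α = 3.49, β = 1.51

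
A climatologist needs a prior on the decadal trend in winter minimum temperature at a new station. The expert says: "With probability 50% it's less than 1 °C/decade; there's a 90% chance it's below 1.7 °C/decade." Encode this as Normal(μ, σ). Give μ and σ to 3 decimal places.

μ = 1.000, σ = 0.546

The p-quantile of Normal(μ,σ) is μ + z_p·σ, with z_{0.5} = 0 and z_{0.9} = 1.282.
Eliminate σ: μ = (z₂·x₁ − z₁·x₂)/(z₂ − z₁) = (1.282·1 − (0)·1.7)/1.282 = 1.000.
Then σ = (x₂ − x₁)/(z₂ − z₁) = (1.7 − 1)/1.282 = 0.546.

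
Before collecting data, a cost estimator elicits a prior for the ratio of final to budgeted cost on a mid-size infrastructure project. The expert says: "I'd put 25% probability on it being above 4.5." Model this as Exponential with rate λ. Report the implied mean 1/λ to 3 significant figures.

mean ≈ 3.25

P(T > 4.5) = e^(−λ·4.5) = 0.25, so λ = −ln(0.25)/4.5 = 0.308.
Mean = 1/λ = 3.25.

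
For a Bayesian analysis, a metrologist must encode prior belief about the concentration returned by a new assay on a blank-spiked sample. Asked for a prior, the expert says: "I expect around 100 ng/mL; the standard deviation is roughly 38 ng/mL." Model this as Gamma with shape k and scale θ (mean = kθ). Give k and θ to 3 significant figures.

k ≈ 6.93, θ ≈ 14.4

For Gamma(k, scale θ): mean = kθ, variance = kθ², so CV = 1/√k.
CV = SD/mean = 38/100 = 0.38, hence k = 1/CV² = 6.93.
Then θ = mean/k = 100/6.93 = 14.4.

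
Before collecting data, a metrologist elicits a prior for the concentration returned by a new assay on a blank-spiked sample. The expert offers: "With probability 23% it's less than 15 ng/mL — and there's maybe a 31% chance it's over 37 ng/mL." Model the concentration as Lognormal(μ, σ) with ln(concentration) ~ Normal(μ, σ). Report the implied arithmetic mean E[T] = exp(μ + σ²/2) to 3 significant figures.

If T ~ Lognormal(μ,σ) then ln T ~ Normal(μ,σ), so the p-quantile of ln T is μ + z_p·σ.
ln(15) = 2.708 and ln(37) = 3.611; z_{0.23} = -0.7388, z_{0.69} = 0.4959.
σ = (3.611 − 2.708)/(0.4959 − (-0.7388)) = 0.731.
μ = 2.708 − (-0.7388)·0.731 = 3.248.
E[T] = exp(μ + σ²/2) = exp(3.248 + 0.2674) = 33.6 ng/mL.

E[T] ≈ 33.6 ng/mL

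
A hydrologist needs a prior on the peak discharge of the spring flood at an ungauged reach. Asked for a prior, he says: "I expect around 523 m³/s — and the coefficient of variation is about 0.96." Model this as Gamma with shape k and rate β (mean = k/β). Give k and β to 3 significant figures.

For Gamma(k, rate β): mean = k/β, variance = k/β², so CV = 1/√k.
CV = 0.96, hence k = 1/CV² = 1.09.
Then β = k/mean = 1.09/523 = 0.00207.

k ≈ 1.09, β ≈ 0.00207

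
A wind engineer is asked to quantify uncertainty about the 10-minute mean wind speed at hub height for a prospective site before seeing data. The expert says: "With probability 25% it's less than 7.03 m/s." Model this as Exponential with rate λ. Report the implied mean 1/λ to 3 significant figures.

P(T < 7.03) = 1 − e^(−λ·7.03) = 0.25, so λ = −ln(1−0.25)/7.03 = −ln(0.75)/7.03 = 0.0409.
Mean = 1/λ = 24.4 m/s.

mean ≈ 24.4 m/s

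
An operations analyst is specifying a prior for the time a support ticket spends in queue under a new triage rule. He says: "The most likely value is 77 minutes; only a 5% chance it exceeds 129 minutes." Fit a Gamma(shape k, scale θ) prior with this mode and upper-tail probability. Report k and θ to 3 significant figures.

k ≈ 11.5, θ ≈ 7.34

Gamma(k,θ) with k>1 has mode (k−1)θ, so θ = 77/(k−1).
Need P(X < 129) = 0.95 with θ tied to k this way. Start at k = 2, θ = 77: P(X<129) ≈ 0.499.
Too low — raise k to concentrate. Iterating converges to k ≈ 11.5.
Then θ = 77/(11.5−1) ≈ 7.34.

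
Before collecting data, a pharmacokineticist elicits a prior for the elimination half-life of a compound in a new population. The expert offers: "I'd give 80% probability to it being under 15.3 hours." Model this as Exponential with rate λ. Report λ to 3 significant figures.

P(T < 15.3) = 1 − e^(−λ·15.3) = 0.8, so λ = −ln(1−0.8)/15.3 = −ln(0.2)/15.3 = 0.105.

λ ≈ 0.105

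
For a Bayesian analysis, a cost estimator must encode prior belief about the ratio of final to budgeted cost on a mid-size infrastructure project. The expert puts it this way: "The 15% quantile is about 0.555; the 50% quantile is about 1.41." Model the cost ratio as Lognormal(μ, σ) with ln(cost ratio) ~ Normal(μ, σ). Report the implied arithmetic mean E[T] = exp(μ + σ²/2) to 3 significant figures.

If T ~ Lognormal(μ,σ) then ln T ~ Normal(μ,σ), so the p-quantile of ln T is μ + z_p·σ.
ln(0.555) = -0.5888 and ln(1.41) = 0.3436; z_{0.15} = -1.036, z_{0.5} = 0.
σ = (0.3436 − -0.5888)/(0 − (-1.036)) = 0.900.
μ = -0.5888 − (-1.036)·0.900 = 0.344.
E[T] = exp(μ + σ²/2) = exp(0.344 + 0.4046) = 2.11.

E[T] ≈ 2.11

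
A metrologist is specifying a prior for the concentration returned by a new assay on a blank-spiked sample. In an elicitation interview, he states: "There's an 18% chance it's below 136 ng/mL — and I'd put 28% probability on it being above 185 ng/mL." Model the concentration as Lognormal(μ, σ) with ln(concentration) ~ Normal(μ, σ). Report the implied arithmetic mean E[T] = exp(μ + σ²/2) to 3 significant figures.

E[T] ≈ 168 ng/mL

If T ~ Lognormal(μ,σ) then ln T ~ Normal(μ,σ), so the p-quantile of ln T is μ + z_p·σ.
ln(136) = 4.913 and ln(185) = 5.22; z_{0.18} = -0.9154, z_{0.72} = 0.5828.
σ = (5.22 − 4.913)/(0.5828 − (-0.9154)) = 0.205.
μ = 4.913 − (-0.9154)·0.205 = 5.101.
E[T] = exp(μ + σ²/2) = exp(5.101 + 0.0211) = 168 ng/mL.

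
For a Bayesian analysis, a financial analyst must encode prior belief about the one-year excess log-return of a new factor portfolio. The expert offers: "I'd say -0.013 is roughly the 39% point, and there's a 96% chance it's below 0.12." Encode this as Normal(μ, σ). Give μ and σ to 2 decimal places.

The p-quantile of Normal(μ,σ) is μ + z_p·σ, with z_{0.39} = -0.2793 and z_{0.96} = 1.751.
Eliminate σ: μ = (z₂·x₁ − z₁·x₂)/(z₂ − z₁) = (1.751·-0.013 − (-0.2793)·0.12)/2.03 = 0.01.
Then σ = (x₂ − x₁)/(z₂ − z₁) = (0.12 − -0.013)/2.03 = 0.07.

μ = 0.01, σ = 0.07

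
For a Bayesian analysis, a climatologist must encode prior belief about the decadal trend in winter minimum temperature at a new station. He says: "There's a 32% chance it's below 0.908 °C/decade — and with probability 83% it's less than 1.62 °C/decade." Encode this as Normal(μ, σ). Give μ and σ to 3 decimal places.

μ = 1.142, σ = 0.501

The p-quantile of Normal(μ,σ) is μ + z_p·σ, with z_{0.32} = -0.4677 and z_{0.83} = 0.9542.
Eliminate σ: μ = (z₂·x₁ − z₁·x₂)/(z₂ − z₁) = (0.9542·0.908 − (-0.4677)·1.62)/1.422 = 1.142.
Then σ = (x₂ − x₁)/(z₂ − z₁) = (1.62 − 0.908)/1.422 = 0.501.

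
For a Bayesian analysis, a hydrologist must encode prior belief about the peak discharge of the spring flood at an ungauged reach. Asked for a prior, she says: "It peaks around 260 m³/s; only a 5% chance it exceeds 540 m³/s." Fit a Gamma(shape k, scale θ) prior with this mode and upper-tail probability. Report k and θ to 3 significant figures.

k ≈ 6.17, θ ≈ 50.2

Gamma(k,θ) with k>1 has mode (k−1)θ, so θ = 260/(k−1).
Need P(X < 540) = 0.95 with θ tied to k this way. Start at k = 2, θ = 260: P(X<540) ≈ 0.614.
Too low — raise k to concentrate. Iterating converges to k ≈ 6.17.
Then θ = 260/(6.17−1) ≈ 50.2.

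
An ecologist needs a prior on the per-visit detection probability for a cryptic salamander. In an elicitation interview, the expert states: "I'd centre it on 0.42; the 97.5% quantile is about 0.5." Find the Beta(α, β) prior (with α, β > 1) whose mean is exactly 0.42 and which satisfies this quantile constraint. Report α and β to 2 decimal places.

α ≈ 62.40, β ≈ 86.17

With mean 0.42 fixed, write α = 0.42s, β = 0.58s where s = α+β.
Need P(θ < 0.5) = 0.975 under Beta(0.42s, 0.58s). Normal approximation: (q−m)/√(m(1−m)/s) ≈ z_{0.975} = 1.96, so s ≈ 0.42·0.58·(1.96)²/(0.5−0.42)² = 146.2.
At s = 146.2: P(θ<0.5) ≈ 0.974. Adjusting to match 0.975 gives s ≈ 148.57.
So α = 0.42·148.57 ≈ 62.40, β = 0.58·148.57 ≈ 86.17.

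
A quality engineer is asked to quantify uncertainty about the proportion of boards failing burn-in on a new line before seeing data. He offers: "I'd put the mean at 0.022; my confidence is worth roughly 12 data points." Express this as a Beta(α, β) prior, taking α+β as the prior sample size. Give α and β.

Under the effective-sample-size interpretation, Beta(α, β) has prior mean α/(α+β) and prior sample size α+β.
So α+β = 12 and α/(α+β) = 0.022, giving α = 0.022·12 = 0.264 and β = 12 − 0.264 = 11.736.

α = 0.264, β = 11.736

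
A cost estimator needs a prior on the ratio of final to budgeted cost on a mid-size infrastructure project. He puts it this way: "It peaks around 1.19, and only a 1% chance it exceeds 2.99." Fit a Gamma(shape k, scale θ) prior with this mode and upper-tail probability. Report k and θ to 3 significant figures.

k ≈ 6.52, θ ≈ 0.215

Gamma(k,θ) with k>1 has mode (k−1)θ, so θ = 1.19/(k−1).
Need P(X < 2.99) = 0.99 with θ tied to k this way. Start at k = 2, θ = 1.19: P(X<2.99) ≈ 0.715.
Too low — raise k to concentrate. Iterating converges to k ≈ 6.52.
Then θ = 1.19/(6.52−1) ≈ 0.215.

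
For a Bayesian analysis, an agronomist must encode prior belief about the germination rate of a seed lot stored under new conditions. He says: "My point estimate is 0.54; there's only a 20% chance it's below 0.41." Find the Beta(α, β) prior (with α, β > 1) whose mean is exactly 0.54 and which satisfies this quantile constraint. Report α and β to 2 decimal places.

α ≈ 5.63, β ≈ 4.80

With mean 0.54 fixed, write α = 0.54s, β = 0.46s where s = α+β.
Need P(θ < 0.41) = 0.2 under Beta(0.54s, 0.46s). Normal approximation: (q−m)/√(m(1−m)/s) ≈ z_{0.2} = -0.842, so s ≈ 0.54·0.46·(-0.842)²/(0.41−0.54)² = 10.4.
At s = 10.4: P(θ<0.41) ≈ 0.200. Adjusting to match 0.2 gives s ≈ 10.43.
So α = 0.54·10.43 ≈ 5.63, β = 0.46·10.43 ≈ 4.80.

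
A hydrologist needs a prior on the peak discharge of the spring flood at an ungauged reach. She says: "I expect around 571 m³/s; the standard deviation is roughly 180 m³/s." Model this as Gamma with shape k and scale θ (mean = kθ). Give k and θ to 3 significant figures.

k ≈ 10.1, θ ≈ 56.7

For Gamma(k, scale θ): mean = kθ, variance = kθ², so CV = 1/√k.
CV = SD/mean = 180/571 = 0.3152, hence k = 1/CV² = 10.1.
Then θ = mean/k = 571/10.1 = 56.7.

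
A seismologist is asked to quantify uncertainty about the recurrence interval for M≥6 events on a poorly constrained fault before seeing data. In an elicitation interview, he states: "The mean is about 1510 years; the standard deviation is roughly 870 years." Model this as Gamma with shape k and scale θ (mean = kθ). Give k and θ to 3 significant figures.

k ≈ 3.01, θ ≈ 501

For Gamma(k, scale θ): mean = kθ, variance = kθ², so CV = 1/√k.
CV = SD/mean = 870/1510 = 0.5762, hence k = 1/CV² = 3.01.
Then θ = mean/k = 1510/3.01 = 501.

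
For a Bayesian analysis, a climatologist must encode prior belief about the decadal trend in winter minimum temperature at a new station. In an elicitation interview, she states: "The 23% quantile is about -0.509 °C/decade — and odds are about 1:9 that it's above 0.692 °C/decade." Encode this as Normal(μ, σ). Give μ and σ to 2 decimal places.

μ = -0.07, σ = 0.59

For Normal(μ,σ), the p-quantile is μ + z_p·σ. Here z_{0.23} = -0.7388, z_{0.9} = 1.282.
So -0.509 = μ − 0.7388σ and 0.692 = μ + 1.282σ.
Subtracting: σ = (0.692 − -0.509)/(1.282 − (-0.7388)) = 0.59.
Then μ = -0.509 − (-0.7388)·0.59 = -0.07.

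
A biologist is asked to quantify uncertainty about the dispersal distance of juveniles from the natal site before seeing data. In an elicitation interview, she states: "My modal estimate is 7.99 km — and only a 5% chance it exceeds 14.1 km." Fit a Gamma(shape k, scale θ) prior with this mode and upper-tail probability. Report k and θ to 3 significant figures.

k ≈ 9.64, θ ≈ 0.924

Gamma(k,θ) with k>1 has mode (k−1)θ, so θ = 7.99/(k−1).
Need P(X < 14.1) = 0.95 with θ tied to k this way. Start at k = 2, θ = 7.99: P(X<14.1) ≈ 0.527.
Too low — raise k to concentrate. Iterating converges to k ≈ 9.64.
Then θ = 7.99/(9.64−1) ≈ 0.924.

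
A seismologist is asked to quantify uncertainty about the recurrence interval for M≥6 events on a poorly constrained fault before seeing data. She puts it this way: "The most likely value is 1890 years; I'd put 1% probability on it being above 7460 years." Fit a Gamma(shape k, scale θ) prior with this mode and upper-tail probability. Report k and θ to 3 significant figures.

k ≈ 3.23, θ ≈ 849

Gamma(k,θ) with k>1 has mode (k−1)θ, so θ = 1890/(k−1).
Need P(X < 7460) = 0.99 with θ tied to k this way. Start at k = 2, θ = 1890: P(X<7460) ≈ 0.904.
Too low — raise k to concentrate. Iterating converges to k ≈ 3.23.
Then θ = 1890/(3.23−1) ≈ 849.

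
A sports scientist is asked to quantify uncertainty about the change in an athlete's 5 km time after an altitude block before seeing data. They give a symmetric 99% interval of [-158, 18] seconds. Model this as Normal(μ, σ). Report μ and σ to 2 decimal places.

A symmetric 99% interval runs μ ± z·σ with z = 2.576.
Half-width = 88, so σ = 88/2.576 = 34.16.
μ is the interval midpoint, -70.00.

μ = -70.00, σ = 34.16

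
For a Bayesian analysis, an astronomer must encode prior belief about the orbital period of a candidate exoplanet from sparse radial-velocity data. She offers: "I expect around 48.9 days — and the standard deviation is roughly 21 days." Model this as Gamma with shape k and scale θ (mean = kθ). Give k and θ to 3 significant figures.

For Gamma(k, scale θ): mean = kθ, variance = kθ², so CV = 1/√k.
CV = SD/mean = 21/48.9 = 0.4294, hence k = 1/CV² = 5.42.
Then θ = mean/k = 48.9/5.42 = 9.02.

k ≈ 5.42, θ ≈ 9.02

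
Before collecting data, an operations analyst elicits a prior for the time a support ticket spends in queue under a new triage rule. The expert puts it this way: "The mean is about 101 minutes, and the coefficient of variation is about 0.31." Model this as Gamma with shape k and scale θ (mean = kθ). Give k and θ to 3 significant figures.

k ≈ 10.4, θ ≈ 9.71

For Gamma(k, scale θ): mean = kθ, variance = kθ², so CV = 1/√k.
CV = 0.31, hence k = 1/CV² = 10.4.
Then θ = mean/k = 101/10.4 = 9.71.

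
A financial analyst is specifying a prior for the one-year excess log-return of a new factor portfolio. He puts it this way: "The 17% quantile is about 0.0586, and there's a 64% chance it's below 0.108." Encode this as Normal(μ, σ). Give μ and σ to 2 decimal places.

μ = 0.09, σ = 0.04

For Normal(μ,σ), the p-quantile is μ + z_p·σ. Here z_{0.17} = -0.9542, z_{0.64} = 0.3585.
So 0.0586 = μ − 0.9542σ and 0.108 = μ + 0.3585σ.
Subtracting: σ = (0.108 − 0.0586)/(0.3585 − (-0.9542)) = 0.04.
Then μ = 0.0586 − (-0.9542)·0.04 = 0.09.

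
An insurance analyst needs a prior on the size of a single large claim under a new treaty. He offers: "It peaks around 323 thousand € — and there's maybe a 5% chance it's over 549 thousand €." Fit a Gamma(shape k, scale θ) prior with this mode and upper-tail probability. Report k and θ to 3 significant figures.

k ≈ 10.9, θ ≈ 32.6

Gamma(k,θ) with k>1 has mode (k−1)θ, so θ = 323/(k−1).
Need P(X < 549) = 0.95 with θ tied to k this way. Start at k = 2, θ = 323: P(X<549) ≈ 0.507.
Too low — raise k to concentrate. Iterating converges to k ≈ 10.9.
Then θ = 323/(10.9−1) ≈ 32.6.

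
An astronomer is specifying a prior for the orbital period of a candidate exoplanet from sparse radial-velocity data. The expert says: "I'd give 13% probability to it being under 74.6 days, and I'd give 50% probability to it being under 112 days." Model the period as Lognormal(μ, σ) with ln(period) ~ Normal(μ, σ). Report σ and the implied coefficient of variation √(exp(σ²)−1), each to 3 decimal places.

If T ~ Lognormal(μ,σ) then ln T ~ Normal(μ,σ), so the p-quantile of ln T is μ + z_p·σ.
ln(74.6) = 4.312 and ln(112) = 4.718; z_{0.13} = -1.126, z_{0.5} = 0.
σ = (4.718 − 4.312)/(0 − (-1.126)) = 0.361.
μ = 4.312 − (-1.126)·0.361 = 4.718.
CV = √(exp(σ²)−1) = √(exp(0.1301)−1) = 0.373.

σ ≈ 0.361, CV ≈ 0.373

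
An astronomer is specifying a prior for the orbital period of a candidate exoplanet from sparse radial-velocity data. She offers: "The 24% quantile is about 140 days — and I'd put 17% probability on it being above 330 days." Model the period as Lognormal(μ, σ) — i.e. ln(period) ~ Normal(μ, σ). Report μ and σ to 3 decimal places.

μ ≈ 5.306, σ ≈ 0.516

If T ~ Lognormal(μ,σ) then ln T ~ Normal(μ,σ), so the p-quantile of ln T is μ + z_p·σ.
ln(140) = 4.942 and ln(330) = 5.799; z_{0.24} = -0.7063, z_{0.83} = 0.9542.
σ = (5.799 − 4.942)/(0.9542 − (-0.7063)) = 0.516.
μ = 4.942 − (-0.7063)·0.516 = 5.306.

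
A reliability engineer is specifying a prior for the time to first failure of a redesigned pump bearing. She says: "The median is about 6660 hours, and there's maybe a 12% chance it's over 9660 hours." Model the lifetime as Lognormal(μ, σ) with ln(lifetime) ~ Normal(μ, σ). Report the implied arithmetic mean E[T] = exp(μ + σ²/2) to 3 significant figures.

E[T] ≈ 7000 hours

If T ~ Lognormal(μ,σ) then ln T ~ Normal(μ,σ), so the p-quantile of ln T is μ + z_p·σ.
ln(6660) = 8.804 and ln(9660) = 9.176; z_{0.5} = 0, z_{0.88} = 1.175.
σ = (9.176 − 8.804)/(1.175 − (0)) = 0.316.
μ = 8.804 − (0)·0.316 = 8.804.
E[T] = exp(μ + σ²/2) = exp(8.804 + 0.0501) = 7000 hours.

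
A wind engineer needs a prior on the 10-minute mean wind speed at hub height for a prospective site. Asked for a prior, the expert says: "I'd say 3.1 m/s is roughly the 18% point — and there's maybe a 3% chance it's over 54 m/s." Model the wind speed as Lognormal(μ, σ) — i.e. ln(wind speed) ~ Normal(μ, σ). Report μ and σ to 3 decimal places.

If T ~ Lognormal(μ,σ) then ln T ~ Normal(μ,σ), so the p-quantile of ln T is μ + z_p·σ.
ln(3.1) = 1.131 and ln(54) = 3.989; z_{0.18} = -0.9154, z_{0.97} = 1.881.
σ = (3.989 − 1.131)/(1.881 − (-0.9154)) = 1.022.
μ = 1.131 − (-0.9154)·1.022 = 2.067.

μ ≈ 2.067, σ ≈ 1.022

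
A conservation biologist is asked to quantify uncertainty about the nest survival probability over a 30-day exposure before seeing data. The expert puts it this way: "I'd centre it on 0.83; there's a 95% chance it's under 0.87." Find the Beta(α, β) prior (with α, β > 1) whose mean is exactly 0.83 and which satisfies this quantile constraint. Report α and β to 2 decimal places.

α ≈ 180.66, β ≈ 37.00

With mean 0.83 fixed, write α = 0.83s, β = 0.17s where s = α+β.
Need P(θ < 0.87) = 0.95 under Beta(0.83s, 0.17s). Normal approximation: (q−m)/√(m(1−m)/s) ≈ z_{0.95} = 1.64, so s ≈ 0.83·0.17·(1.64)²/(0.87−0.83)² = 238.6.
At s = 238.6: P(θ<0.87) ≈ 0.958. Adjusting to match 0.95 gives s ≈ 217.66.
So α = 0.83·217.66 ≈ 180.66, β = 0.17·217.66 ≈ 37.00.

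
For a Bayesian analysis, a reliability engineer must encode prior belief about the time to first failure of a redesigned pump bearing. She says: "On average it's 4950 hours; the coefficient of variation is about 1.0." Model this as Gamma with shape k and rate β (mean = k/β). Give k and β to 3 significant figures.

k ≈ 1, β ≈ 0.000202

For Gamma(k, rate β): mean = k/β, variance = k/β², so CV = 1/√k.
CV = 1.0, hence k = 1/CV² = 1.
Then β = k/mean = 1/4950 = 0.000202.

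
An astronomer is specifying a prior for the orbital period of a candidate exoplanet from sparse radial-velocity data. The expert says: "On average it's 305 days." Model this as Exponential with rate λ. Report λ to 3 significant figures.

Exponential mean = 1/λ, so λ = 1/305.0 = 0.00328.

λ ≈ 0.00328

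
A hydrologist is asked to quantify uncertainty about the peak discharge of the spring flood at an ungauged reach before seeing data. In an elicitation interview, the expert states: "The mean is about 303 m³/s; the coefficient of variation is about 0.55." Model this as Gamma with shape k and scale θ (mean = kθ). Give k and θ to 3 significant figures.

k ≈ 3.31, θ ≈ 91.7

For Gamma(k, scale θ): mean = kθ, variance = kθ², so CV = 1/√k.
CV = 0.55, hence k = 1/CV² = 3.31.
Then θ = mean/k = 303/3.31 = 91.7.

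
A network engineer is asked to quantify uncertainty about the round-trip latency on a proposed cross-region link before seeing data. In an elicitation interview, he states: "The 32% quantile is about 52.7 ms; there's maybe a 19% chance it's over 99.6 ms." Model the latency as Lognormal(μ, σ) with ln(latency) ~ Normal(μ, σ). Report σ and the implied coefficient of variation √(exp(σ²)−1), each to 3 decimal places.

If T ~ Lognormal(μ,σ) then ln T ~ Normal(μ,σ), so the p-quantile of ln T is μ + z_p·σ.
ln(52.7) = 3.965 and ln(99.6) = 4.601; z_{0.32} = -0.4677, z_{0.81} = 0.8779.
σ = (4.601 − 3.965)/(0.8779 − (-0.4677)) = 0.473.
μ = 3.965 − (-0.4677)·0.473 = 4.186.
CV = √(exp(σ²)−1) = √(exp(0.2238)−1) = 0.501.

σ ≈ 0.473, CV ≈ 0.501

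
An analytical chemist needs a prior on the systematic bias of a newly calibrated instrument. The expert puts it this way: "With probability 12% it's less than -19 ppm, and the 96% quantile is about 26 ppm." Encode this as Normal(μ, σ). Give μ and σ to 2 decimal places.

For Normal(μ,σ), the p-quantile is μ + z_p·σ. Here z_{0.12} = -1.175, z_{0.96} = 1.751.
So -19 = μ − 1.175σ and 26 = μ + 1.751σ.
Subtracting: σ = (26 − -19)/(1.751 − (-1.175)) = 15.38.
Then μ = -19 − (-1.175)·15.38 = -0.93.

μ = -0.93, σ = 15.38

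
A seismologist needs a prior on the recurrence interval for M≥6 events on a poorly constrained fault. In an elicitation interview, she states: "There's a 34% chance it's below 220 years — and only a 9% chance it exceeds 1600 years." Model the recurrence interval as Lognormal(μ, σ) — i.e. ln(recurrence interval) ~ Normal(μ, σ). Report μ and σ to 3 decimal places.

If T ~ Lognormal(μ,σ) then ln T ~ Normal(μ,σ), so the p-quantile of ln T is μ + z_p·σ.
ln(220) = 5.394 and ln(1600) = 7.378; z_{0.34} = -0.4125, z_{0.91} = 1.341.
σ = (7.378 − 5.394)/(1.341 − (-0.4125)) = 1.132.
μ = 5.394 − (-0.4125)·1.132 = 5.860.

μ ≈ 5.860, σ ≈ 1.132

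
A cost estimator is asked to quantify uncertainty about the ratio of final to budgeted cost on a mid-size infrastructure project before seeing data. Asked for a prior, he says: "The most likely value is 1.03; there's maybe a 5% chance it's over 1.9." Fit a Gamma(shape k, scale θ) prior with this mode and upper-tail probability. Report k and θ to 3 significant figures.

k ≈ 8.43, θ ≈ 0.139

Gamma(k,θ) with k>1 has mode (k−1)θ, so θ = 1.03/(k−1).
Need P(X < 1.9) = 0.95 with θ tied to k this way. Start at k = 2, θ = 1.03: P(X<1.9) ≈ 0.550.
Too low — raise k to concentrate. Iterating converges to k ≈ 8.43.
Then θ = 1.03/(8.43−1) ≈ 0.139.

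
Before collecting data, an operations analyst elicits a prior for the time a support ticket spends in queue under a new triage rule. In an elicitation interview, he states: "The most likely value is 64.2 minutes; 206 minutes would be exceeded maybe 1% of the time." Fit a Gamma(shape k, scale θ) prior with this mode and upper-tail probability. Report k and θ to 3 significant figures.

k ≈ 4.26, θ ≈ 19.7

Gamma(k,θ) with k>1 has mode (k−1)θ, so θ = 64.2/(k−1).
Need P(X < 206) = 0.99 with θ tied to k this way. Start at k = 2, θ = 64.2: P(X<206) ≈ 0.830.
Too low — raise k to concentrate. Iterating converges to k ≈ 4.26.
Then θ = 64.2/(4.26−1) ≈ 19.7.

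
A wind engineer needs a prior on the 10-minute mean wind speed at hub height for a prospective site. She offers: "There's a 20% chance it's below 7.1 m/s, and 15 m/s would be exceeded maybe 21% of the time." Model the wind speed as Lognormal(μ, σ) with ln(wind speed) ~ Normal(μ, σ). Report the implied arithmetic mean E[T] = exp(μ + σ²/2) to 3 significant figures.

If T ~ Lognormal(μ,σ) then ln T ~ Normal(μ,σ), so the p-quantile of ln T is μ + z_p·σ.
ln(7.1) = 1.96 and ln(15) = 2.708; z_{0.2} = -0.8416, z_{0.79} = 0.8064.
σ = (2.708 − 1.96)/(0.8064 − (-0.8416)) = 0.454.
μ = 1.96 − (-0.8416)·0.454 = 2.342.
E[T] = exp(μ + σ²/2) = exp(2.342 + 0.1030) = 11.5 m/s.

E[T] ≈ 11.5 m/s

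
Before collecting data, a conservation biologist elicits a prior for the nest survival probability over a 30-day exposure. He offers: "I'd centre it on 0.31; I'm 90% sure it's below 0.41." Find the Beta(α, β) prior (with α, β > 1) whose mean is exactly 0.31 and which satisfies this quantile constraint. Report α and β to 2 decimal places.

α ≈ 11.25, β ≈ 25.04

With mean 0.31 fixed, write α = 0.31s, β = 0.69s where s = α+β.
Need P(θ < 0.41) = 0.9 under Beta(0.31s, 0.69s). Normal approximation: (q−m)/√(m(1−m)/s) ≈ z_{0.9} = 1.28, so s ≈ 0.31·0.69·(1.28)²/(0.41−0.31)² = 35.1.
At s = 35.1: P(θ<0.41) ≈ 0.897. Adjusting to match 0.9 gives s ≈ 36.29.
So α = 0.31·36.29 ≈ 11.25, β = 0.69·36.29 ≈ 25.04.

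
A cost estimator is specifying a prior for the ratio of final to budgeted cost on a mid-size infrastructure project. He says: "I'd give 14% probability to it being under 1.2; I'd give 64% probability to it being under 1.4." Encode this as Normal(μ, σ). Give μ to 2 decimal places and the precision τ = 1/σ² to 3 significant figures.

For Normal(μ,σ), the p-quantile is μ + z_p·σ. Here z_{0.14} = -1.08, z_{0.64} = 0.3585.
So 1.2 = μ − 1.08σ and 1.4 = μ + 0.3585σ.
Subtracting: σ = (1.4 − 1.2)/(0.3585 − (-1.08)) = 0.14.
Then μ = 1.2 − (-1.08)·0.14 = 1.35.
Precision τ = 1/σ² = 1/0.139² = 51.8.

μ = 1.35, τ = 51.8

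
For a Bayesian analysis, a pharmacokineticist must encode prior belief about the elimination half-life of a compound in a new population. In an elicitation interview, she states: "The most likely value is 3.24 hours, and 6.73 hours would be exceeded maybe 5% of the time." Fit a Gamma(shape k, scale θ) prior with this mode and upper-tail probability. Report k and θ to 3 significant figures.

Gamma(k,θ) with k>1 has mode (k−1)θ, so θ = 3.24/(k−1).
Need P(X < 6.73) = 0.95 with θ tied to k this way. Start at k = 2, θ = 3.24: P(X<6.73) ≈ 0.614.
Too low — raise k to concentrate. Iterating converges to k ≈ 6.17.
Then θ = 3.24/(6.17−1) ≈ 0.626.

k ≈ 6.17, θ ≈ 0.626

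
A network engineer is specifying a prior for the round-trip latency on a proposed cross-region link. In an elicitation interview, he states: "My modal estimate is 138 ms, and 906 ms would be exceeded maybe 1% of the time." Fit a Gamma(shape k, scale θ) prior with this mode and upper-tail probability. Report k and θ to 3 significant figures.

k ≈ 2.02, θ ≈ 136

Gamma(k,θ) with k>1 has mode (k−1)θ, so θ = 138/(k−1).
Need P(X < 906) = 0.99 with θ tied to k this way. Start at k = 2, θ = 138: P(X<906) ≈ 0.989.
Too low — raise k to concentrate. Iterating converges to k ≈ 2.02.
Then θ = 138/(2.02−1) ≈ 136.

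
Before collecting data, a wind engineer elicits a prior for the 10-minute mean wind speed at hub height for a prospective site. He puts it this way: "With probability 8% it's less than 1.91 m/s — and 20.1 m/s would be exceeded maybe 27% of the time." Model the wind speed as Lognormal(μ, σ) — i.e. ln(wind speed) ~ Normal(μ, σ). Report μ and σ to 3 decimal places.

If T ~ Lognormal(μ,σ) then ln T ~ Normal(μ,σ), so the p-quantile of ln T is μ + z_p·σ.
ln(1.91) = 0.6471 and ln(20.1) = 3.001; z_{0.08} = -1.405, z_{0.73} = 0.6128.
σ = (3.001 − 0.6471)/(0.6128 − (-1.405)) = 1.166.
μ = 0.6471 − (-1.405)·1.166 = 2.286.

μ ≈ 2.286, σ ≈ 1.166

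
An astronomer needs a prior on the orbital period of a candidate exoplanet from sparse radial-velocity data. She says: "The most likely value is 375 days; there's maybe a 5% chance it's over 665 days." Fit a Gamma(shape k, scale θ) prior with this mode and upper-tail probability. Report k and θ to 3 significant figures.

Gamma(k,θ) with k>1 has mode (k−1)θ, so θ = 375/(k−1).
Need P(X < 665) = 0.95 with θ tied to k this way. Start at k = 2, θ = 375: P(X<665) ≈ 0.529.
Too low — raise k to concentrate. Iterating converges to k ≈ 9.5.
Then θ = 375/(9.5−1) ≈ 44.1.

k ≈ 9.5, θ ≈ 44.1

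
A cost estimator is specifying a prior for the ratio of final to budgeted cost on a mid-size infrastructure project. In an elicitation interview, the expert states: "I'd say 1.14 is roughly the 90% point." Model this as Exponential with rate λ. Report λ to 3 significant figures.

P(T < 1.14) = 1 − e^(−λ·1.14) = 0.9, so λ = −ln(1−0.9)/1.14 = −ln(0.1)/1.14 = 2.02.

λ ≈ 2.02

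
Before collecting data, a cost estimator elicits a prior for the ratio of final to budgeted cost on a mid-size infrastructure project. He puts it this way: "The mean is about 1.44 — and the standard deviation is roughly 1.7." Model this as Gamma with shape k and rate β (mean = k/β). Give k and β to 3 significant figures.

For Gamma(k, rate β): mean = k/β, variance = k/β², so CV = 1/√k.
CV = SD/mean = 1.7/1.44 = 1.181, hence k = 1/CV² = 0.718.
Then β = k/mean = 0.718/1.44 = 0.498.

k ≈ 0.718, β ≈ 0.498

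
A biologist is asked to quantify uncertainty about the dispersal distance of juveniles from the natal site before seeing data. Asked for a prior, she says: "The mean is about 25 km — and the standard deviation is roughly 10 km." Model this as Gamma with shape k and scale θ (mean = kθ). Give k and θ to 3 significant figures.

For Gamma(k, scale θ): mean = kθ, variance = kθ², so CV = 1/√k.
CV = SD/mean = 10/25 = 0.4, hence k = 1/CV² = 6.25.
Then θ = mean/k = 25/6.25 = 4.

k ≈ 6.25, θ ≈ 4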